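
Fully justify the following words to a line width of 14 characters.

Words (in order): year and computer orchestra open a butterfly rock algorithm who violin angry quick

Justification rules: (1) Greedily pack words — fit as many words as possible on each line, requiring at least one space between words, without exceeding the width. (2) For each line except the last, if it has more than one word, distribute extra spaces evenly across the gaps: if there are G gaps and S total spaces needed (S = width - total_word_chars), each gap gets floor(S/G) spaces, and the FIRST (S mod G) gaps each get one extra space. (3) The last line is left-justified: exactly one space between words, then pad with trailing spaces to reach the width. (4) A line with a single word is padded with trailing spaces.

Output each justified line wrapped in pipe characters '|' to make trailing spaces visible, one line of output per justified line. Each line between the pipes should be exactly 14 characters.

Line 1: ['year', 'and'] (min_width=8, slack=6)
Line 2: ['computer'] (min_width=8, slack=6)
Line 3: ['orchestra', 'open'] (min_width=14, slack=0)
Line 4: ['a', 'butterfly'] (min_width=11, slack=3)
Line 5: ['rock', 'algorithm'] (min_width=14, slack=0)
Line 6: ['who', 'violin'] (min_width=10, slack=4)
Line 7: ['angry', 'quick'] (min_width=11, slack=3)

Answer: |year       and|
|computer      |
|orchestra open|
|a    butterfly|
|rock algorithm|
|who     violin|
|angry quick   |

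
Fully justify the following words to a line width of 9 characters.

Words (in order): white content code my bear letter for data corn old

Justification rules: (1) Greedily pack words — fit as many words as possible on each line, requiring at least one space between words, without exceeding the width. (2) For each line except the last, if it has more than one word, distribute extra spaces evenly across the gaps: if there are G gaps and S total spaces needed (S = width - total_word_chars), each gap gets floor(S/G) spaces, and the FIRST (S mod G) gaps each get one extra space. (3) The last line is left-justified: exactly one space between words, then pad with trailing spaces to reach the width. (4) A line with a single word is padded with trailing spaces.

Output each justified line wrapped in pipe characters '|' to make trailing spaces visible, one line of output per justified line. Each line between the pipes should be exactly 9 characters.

Answer: |white    |
|content  |
|code   my|
|bear     |
|letter   |
|for  data|
|corn old |

Derivation:
Line 1: ['white'] (min_width=5, slack=4)
Line 2: ['content'] (min_width=7, slack=2)
Line 3: ['code', 'my'] (min_width=7, slack=2)
Line 4: ['bear'] (min_width=4, slack=5)
Line 5: ['letter'] (min_width=6, slack=3)
Line 6: ['for', 'data'] (min_width=8, slack=1)
Line 7: ['corn', 'old'] (min_width=8, slack=1)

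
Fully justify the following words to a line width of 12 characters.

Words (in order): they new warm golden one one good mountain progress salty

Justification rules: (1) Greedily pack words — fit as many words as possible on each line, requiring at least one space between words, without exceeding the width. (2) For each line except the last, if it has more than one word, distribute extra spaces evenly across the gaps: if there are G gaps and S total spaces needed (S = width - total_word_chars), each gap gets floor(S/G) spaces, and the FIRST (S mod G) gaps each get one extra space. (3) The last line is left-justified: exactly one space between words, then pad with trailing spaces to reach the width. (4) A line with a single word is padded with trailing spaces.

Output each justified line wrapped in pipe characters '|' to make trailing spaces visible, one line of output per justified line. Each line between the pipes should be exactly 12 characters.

Answer: |they     new|
|warm  golden|
|one one good|
|mountain    |
|progress    |
|salty       |

Derivation:
Line 1: ['they', 'new'] (min_width=8, slack=4)
Line 2: ['warm', 'golden'] (min_width=11, slack=1)
Line 3: ['one', 'one', 'good'] (min_width=12, slack=0)
Line 4: ['mountain'] (min_width=8, slack=4)
Line 5: ['progress'] (min_width=8, slack=4)
Line 6: ['salty'] (min_width=5, slack=7)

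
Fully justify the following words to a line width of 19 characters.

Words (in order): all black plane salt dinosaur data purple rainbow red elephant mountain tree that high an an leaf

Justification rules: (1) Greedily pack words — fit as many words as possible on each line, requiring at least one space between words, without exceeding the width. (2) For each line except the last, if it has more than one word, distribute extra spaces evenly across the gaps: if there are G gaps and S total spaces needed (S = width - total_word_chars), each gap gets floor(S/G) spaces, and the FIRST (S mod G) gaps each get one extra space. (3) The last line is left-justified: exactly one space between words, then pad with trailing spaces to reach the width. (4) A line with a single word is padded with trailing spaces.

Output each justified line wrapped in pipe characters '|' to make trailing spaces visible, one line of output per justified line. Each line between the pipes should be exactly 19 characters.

Line 1: ['all', 'black', 'plane'] (min_width=15, slack=4)
Line 2: ['salt', 'dinosaur', 'data'] (min_width=18, slack=1)
Line 3: ['purple', 'rainbow', 'red'] (min_width=18, slack=1)
Line 4: ['elephant', 'mountain'] (min_width=17, slack=2)
Line 5: ['tree', 'that', 'high', 'an'] (min_width=17, slack=2)
Line 6: ['an', 'leaf'] (min_width=7, slack=12)

Answer: |all   black   plane|
|salt  dinosaur data|
|purple  rainbow red|
|elephant   mountain|
|tree  that  high an|
|an leaf            |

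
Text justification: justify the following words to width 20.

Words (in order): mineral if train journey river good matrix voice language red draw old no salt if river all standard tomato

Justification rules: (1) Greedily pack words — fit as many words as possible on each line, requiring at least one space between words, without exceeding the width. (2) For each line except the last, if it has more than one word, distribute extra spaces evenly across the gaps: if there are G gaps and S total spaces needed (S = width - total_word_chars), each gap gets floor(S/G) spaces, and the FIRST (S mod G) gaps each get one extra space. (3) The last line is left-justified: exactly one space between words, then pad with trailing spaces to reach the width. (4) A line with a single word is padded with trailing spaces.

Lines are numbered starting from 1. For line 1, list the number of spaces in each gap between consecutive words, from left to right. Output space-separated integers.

Line 1: ['mineral', 'if', 'train'] (min_width=16, slack=4)
Line 2: ['journey', 'river', 'good'] (min_width=18, slack=2)
Line 3: ['matrix', 'voice'] (min_width=12, slack=8)
Line 4: ['language', 'red', 'draw'] (min_width=17, slack=3)
Line 5: ['old', 'no', 'salt', 'if', 'river'] (min_width=20, slack=0)
Line 6: ['all', 'standard', 'tomato'] (min_width=19, slack=1)

Answer: 3 3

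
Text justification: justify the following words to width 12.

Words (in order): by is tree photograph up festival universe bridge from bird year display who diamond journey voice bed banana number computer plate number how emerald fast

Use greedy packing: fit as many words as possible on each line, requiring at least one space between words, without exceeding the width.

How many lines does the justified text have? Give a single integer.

Line 1: ['by', 'is', 'tree'] (min_width=10, slack=2)
Line 2: ['photograph'] (min_width=10, slack=2)
Line 3: ['up', 'festival'] (min_width=11, slack=1)
Line 4: ['universe'] (min_width=8, slack=4)
Line 5: ['bridge', 'from'] (min_width=11, slack=1)
Line 6: ['bird', 'year'] (min_width=9, slack=3)
Line 7: ['display', 'who'] (min_width=11, slack=1)
Line 8: ['diamond'] (min_width=7, slack=5)
Line 9: ['journey'] (min_width=7, slack=5)
Line 10: ['voice', 'bed'] (min_width=9, slack=3)
Line 11: ['banana'] (min_width=6, slack=6)
Line 12: ['number'] (min_width=6, slack=6)
Line 13: ['computer'] (min_width=8, slack=4)
Line 14: ['plate', 'number'] (min_width=12, slack=0)
Line 15: ['how', 'emerald'] (min_width=11, slack=1)
Line 16: ['fast'] (min_width=4, slack=8)
Total lines: 16

Answer: 16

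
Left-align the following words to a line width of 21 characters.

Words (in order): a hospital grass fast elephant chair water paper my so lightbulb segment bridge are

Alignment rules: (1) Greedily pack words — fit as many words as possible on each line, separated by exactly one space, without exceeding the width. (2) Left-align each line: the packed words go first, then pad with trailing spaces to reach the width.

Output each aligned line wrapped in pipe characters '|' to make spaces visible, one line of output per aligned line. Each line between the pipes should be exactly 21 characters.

Answer: |a hospital grass fast|
|elephant chair water |
|paper my so lightbulb|
|segment bridge are   |

Derivation:
Line 1: ['a', 'hospital', 'grass', 'fast'] (min_width=21, slack=0)
Line 2: ['elephant', 'chair', 'water'] (min_width=20, slack=1)
Line 3: ['paper', 'my', 'so', 'lightbulb'] (min_width=21, slack=0)
Line 4: ['segment', 'bridge', 'are'] (min_width=18, slack=3)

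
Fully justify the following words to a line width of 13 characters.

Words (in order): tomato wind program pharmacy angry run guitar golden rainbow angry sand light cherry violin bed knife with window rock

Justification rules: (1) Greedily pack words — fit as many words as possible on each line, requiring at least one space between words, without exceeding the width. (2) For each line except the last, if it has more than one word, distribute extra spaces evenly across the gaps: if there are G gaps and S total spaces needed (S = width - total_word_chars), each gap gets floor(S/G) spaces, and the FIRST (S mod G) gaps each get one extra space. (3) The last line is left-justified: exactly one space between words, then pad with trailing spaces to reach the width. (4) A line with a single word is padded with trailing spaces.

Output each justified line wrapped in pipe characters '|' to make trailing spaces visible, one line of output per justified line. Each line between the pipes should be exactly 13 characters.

Answer: |tomato   wind|
|program      |
|pharmacy     |
|angry     run|
|guitar golden|
|rainbow angry|
|sand    light|
|cherry violin|
|bed     knife|
|with   window|
|rock         |

Derivation:
Line 1: ['tomato', 'wind'] (min_width=11, slack=2)
Line 2: ['program'] (min_width=7, slack=6)
Line 3: ['pharmacy'] (min_width=8, slack=5)
Line 4: ['angry', 'run'] (min_width=9, slack=4)
Line 5: ['guitar', 'golden'] (min_width=13, slack=0)
Line 6: ['rainbow', 'angry'] (min_width=13, slack=0)
Line 7: ['sand', 'light'] (min_width=10, slack=3)
Line 8: ['cherry', 'violin'] (min_width=13, slack=0)
Line 9: ['bed', 'knife'] (min_width=9, slack=4)
Line 10: ['with', 'window'] (min_width=11, slack=2)
Line 11: ['rock'] (min_width=4, slack=9)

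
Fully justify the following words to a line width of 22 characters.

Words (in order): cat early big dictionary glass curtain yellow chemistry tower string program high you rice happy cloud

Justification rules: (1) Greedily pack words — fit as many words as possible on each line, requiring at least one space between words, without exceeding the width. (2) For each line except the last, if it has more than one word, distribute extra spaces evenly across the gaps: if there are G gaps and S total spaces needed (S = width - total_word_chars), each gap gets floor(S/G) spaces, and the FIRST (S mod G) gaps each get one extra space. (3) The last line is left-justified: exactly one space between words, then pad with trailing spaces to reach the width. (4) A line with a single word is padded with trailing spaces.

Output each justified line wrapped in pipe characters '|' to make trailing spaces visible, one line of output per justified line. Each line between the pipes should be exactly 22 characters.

Line 1: ['cat', 'early', 'big'] (min_width=13, slack=9)
Line 2: ['dictionary', 'glass'] (min_width=16, slack=6)
Line 3: ['curtain', 'yellow'] (min_width=14, slack=8)
Line 4: ['chemistry', 'tower', 'string'] (min_width=22, slack=0)
Line 5: ['program', 'high', 'you', 'rice'] (min_width=21, slack=1)
Line 6: ['happy', 'cloud'] (min_width=11, slack=11)

Answer: |cat      early     big|
|dictionary       glass|
|curtain         yellow|
|chemistry tower string|
|program  high you rice|
|happy cloud           |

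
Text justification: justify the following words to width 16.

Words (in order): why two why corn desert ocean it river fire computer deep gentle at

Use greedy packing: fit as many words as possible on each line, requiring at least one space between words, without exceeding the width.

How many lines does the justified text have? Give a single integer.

Line 1: ['why', 'two', 'why', 'corn'] (min_width=16, slack=0)
Line 2: ['desert', 'ocean', 'it'] (min_width=15, slack=1)
Line 3: ['river', 'fire'] (min_width=10, slack=6)
Line 4: ['computer', 'deep'] (min_width=13, slack=3)
Line 5: ['gentle', 'at'] (min_width=9, slack=7)
Total lines: 5

Answer: 5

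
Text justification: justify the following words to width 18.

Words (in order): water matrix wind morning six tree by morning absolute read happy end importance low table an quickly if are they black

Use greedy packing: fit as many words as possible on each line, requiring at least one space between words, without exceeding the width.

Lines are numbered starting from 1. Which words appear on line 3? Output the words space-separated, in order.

Line 1: ['water', 'matrix', 'wind'] (min_width=17, slack=1)
Line 2: ['morning', 'six', 'tree'] (min_width=16, slack=2)
Line 3: ['by', 'morning'] (min_width=10, slack=8)
Line 4: ['absolute', 'read'] (min_width=13, slack=5)
Line 5: ['happy', 'end'] (min_width=9, slack=9)
Line 6: ['importance', 'low'] (min_width=14, slack=4)
Line 7: ['table', 'an', 'quickly'] (min_width=16, slack=2)
Line 8: ['if', 'are', 'they', 'black'] (min_width=17, slack=1)

Answer: by morning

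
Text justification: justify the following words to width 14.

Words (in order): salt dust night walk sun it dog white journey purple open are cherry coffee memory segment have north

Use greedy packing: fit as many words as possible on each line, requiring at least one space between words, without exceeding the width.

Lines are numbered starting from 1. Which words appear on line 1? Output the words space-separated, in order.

Line 1: ['salt', 'dust'] (min_width=9, slack=5)
Line 2: ['night', 'walk', 'sun'] (min_width=14, slack=0)
Line 3: ['it', 'dog', 'white'] (min_width=12, slack=2)
Line 4: ['journey', 'purple'] (min_width=14, slack=0)
Line 5: ['open', 'are'] (min_width=8, slack=6)
Line 6: ['cherry', 'coffee'] (min_width=13, slack=1)
Line 7: ['memory', 'segment'] (min_width=14, slack=0)
Line 8: ['have', 'north'] (min_width=10, slack=4)

Answer: salt dust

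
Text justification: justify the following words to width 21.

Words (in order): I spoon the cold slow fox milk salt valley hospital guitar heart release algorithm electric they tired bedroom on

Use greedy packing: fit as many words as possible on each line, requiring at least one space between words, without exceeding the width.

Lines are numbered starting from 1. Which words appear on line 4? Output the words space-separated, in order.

Line 1: ['I', 'spoon', 'the', 'cold', 'slow'] (min_width=21, slack=0)
Line 2: ['fox', 'milk', 'salt', 'valley'] (min_width=20, slack=1)
Line 3: ['hospital', 'guitar', 'heart'] (min_width=21, slack=0)
Line 4: ['release', 'algorithm'] (min_width=17, slack=4)
Line 5: ['electric', 'they', 'tired'] (min_width=19, slack=2)
Line 6: ['bedroom', 'on'] (min_width=10, slack=11)

Answer: release algorithm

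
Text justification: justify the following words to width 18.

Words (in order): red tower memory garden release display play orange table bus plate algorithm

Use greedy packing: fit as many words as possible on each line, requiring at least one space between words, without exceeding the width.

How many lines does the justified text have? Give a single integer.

Line 1: ['red', 'tower', 'memory'] (min_width=16, slack=2)
Line 2: ['garden', 'release'] (min_width=14, slack=4)
Line 3: ['display', 'play'] (min_width=12, slack=6)
Line 4: ['orange', 'table', 'bus'] (min_width=16, slack=2)
Line 5: ['plate', 'algorithm'] (min_width=15, slack=3)
Total lines: 5

Answer: 5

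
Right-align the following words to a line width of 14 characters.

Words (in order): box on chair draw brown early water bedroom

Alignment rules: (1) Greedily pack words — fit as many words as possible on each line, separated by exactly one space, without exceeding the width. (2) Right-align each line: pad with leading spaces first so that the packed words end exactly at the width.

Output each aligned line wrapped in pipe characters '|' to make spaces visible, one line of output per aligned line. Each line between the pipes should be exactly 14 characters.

Answer: |  box on chair|
|    draw brown|
|   early water|
|       bedroom|

Derivation:
Line 1: ['box', 'on', 'chair'] (min_width=12, slack=2)
Line 2: ['draw', 'brown'] (min_width=10, slack=4)
Line 3: ['early', 'water'] (min_width=11, slack=3)
Line 4: ['bedroom'] (min_width=7, slack=7)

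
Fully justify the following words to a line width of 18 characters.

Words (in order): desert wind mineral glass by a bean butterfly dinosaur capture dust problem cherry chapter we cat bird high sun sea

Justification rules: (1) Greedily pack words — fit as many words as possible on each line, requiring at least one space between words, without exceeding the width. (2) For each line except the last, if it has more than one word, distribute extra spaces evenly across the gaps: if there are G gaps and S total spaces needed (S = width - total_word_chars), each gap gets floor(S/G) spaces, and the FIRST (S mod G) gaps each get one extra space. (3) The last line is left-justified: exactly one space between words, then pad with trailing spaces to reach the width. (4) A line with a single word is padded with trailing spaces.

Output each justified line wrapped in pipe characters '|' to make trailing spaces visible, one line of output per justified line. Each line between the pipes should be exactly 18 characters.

Line 1: ['desert', 'wind'] (min_width=11, slack=7)
Line 2: ['mineral', 'glass', 'by', 'a'] (min_width=18, slack=0)
Line 3: ['bean', 'butterfly'] (min_width=14, slack=4)
Line 4: ['dinosaur', 'capture'] (min_width=16, slack=2)
Line 5: ['dust', 'problem'] (min_width=12, slack=6)
Line 6: ['cherry', 'chapter', 'we'] (min_width=17, slack=1)
Line 7: ['cat', 'bird', 'high', 'sun'] (min_width=17, slack=1)
Line 8: ['sea'] (min_width=3, slack=15)

Answer: |desert        wind|
|mineral glass by a|
|bean     butterfly|
|dinosaur   capture|
|dust       problem|
|cherry  chapter we|
|cat  bird high sun|
|sea               |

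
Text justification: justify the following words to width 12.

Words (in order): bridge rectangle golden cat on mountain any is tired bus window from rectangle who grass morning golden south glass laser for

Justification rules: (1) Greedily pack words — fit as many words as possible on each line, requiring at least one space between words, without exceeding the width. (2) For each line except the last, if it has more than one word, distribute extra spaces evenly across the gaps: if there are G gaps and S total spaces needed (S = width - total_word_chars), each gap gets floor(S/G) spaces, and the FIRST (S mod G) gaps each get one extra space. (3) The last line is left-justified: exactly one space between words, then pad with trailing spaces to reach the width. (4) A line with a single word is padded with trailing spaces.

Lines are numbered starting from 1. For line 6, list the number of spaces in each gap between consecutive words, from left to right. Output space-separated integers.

Line 1: ['bridge'] (min_width=6, slack=6)
Line 2: ['rectangle'] (min_width=9, slack=3)
Line 3: ['golden', 'cat'] (min_width=10, slack=2)
Line 4: ['on', 'mountain'] (min_width=11, slack=1)
Line 5: ['any', 'is', 'tired'] (min_width=12, slack=0)
Line 6: ['bus', 'window'] (min_width=10, slack=2)
Line 7: ['from'] (min_width=4, slack=8)
Line 8: ['rectangle'] (min_width=9, slack=3)
Line 9: ['who', 'grass'] (min_width=9, slack=3)
Line 10: ['morning'] (min_width=7, slack=5)
Line 11: ['golden', 'south'] (min_width=12, slack=0)
Line 12: ['glass', 'laser'] (min_width=11, slack=1)
Line 13: ['for'] (min_width=3, slack=9)

Answer: 3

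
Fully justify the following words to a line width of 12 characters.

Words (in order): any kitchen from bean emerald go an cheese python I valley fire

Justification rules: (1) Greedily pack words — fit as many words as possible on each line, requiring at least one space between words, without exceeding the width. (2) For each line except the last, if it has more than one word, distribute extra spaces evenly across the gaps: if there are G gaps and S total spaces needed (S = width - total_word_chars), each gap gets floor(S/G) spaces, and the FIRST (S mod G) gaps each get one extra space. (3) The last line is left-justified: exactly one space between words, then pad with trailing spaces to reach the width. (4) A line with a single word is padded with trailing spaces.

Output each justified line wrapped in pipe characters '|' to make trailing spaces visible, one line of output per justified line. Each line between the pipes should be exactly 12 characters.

Line 1: ['any', 'kitchen'] (min_width=11, slack=1)
Line 2: ['from', 'bean'] (min_width=9, slack=3)
Line 3: ['emerald', 'go'] (min_width=10, slack=2)
Line 4: ['an', 'cheese'] (min_width=9, slack=3)
Line 5: ['python', 'I'] (min_width=8, slack=4)
Line 6: ['valley', 'fire'] (min_width=11, slack=1)

Answer: |any  kitchen|
|from    bean|
|emerald   go|
|an    cheese|
|python     I|
|valley fire |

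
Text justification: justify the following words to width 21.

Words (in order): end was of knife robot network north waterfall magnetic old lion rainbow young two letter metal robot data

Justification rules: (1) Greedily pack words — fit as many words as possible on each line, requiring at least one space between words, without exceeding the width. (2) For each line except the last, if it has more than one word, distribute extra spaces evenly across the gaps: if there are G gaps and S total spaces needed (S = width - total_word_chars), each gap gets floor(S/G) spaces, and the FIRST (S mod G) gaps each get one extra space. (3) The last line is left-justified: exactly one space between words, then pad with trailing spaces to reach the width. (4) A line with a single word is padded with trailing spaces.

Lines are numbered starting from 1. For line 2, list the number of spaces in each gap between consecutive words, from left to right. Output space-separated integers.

Line 1: ['end', 'was', 'of', 'knife'] (min_width=16, slack=5)
Line 2: ['robot', 'network', 'north'] (min_width=19, slack=2)
Line 3: ['waterfall', 'magnetic'] (min_width=18, slack=3)
Line 4: ['old', 'lion', 'rainbow'] (min_width=16, slack=5)
Line 5: ['young', 'two', 'letter'] (min_width=16, slack=5)
Line 6: ['metal', 'robot', 'data'] (min_width=16, slack=5)

Answer: 2 2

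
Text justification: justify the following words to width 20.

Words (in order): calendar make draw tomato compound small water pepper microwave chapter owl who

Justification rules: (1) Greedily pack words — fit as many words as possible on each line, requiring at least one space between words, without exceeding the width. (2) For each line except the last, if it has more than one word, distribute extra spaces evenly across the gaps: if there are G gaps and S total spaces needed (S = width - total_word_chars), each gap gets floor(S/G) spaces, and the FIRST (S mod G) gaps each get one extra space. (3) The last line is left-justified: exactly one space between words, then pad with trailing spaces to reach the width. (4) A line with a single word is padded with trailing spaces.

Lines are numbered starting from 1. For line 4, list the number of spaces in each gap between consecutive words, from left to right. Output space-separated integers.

Line 1: ['calendar', 'make', 'draw'] (min_width=18, slack=2)
Line 2: ['tomato', 'compound'] (min_width=15, slack=5)
Line 3: ['small', 'water', 'pepper'] (min_width=18, slack=2)
Line 4: ['microwave', 'chapter'] (min_width=17, slack=3)
Line 5: ['owl', 'who'] (min_width=7, slack=13)

Answer: 4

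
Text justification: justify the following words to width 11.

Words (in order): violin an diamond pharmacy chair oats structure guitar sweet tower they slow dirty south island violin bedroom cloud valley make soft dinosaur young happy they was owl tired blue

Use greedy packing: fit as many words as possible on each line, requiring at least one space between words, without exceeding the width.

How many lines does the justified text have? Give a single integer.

Line 1: ['violin', 'an'] (min_width=9, slack=2)
Line 2: ['diamond'] (min_width=7, slack=4)
Line 3: ['pharmacy'] (min_width=8, slack=3)
Line 4: ['chair', 'oats'] (min_width=10, slack=1)
Line 5: ['structure'] (min_width=9, slack=2)
Line 6: ['guitar'] (min_width=6, slack=5)
Line 7: ['sweet', 'tower'] (min_width=11, slack=0)
Line 8: ['they', 'slow'] (min_width=9, slack=2)
Line 9: ['dirty', 'south'] (min_width=11, slack=0)
Line 10: ['island'] (min_width=6, slack=5)
Line 11: ['violin'] (min_width=6, slack=5)
Line 12: ['bedroom'] (min_width=7, slack=4)
Line 13: ['cloud'] (min_width=5, slack=6)
Line 14: ['valley', 'make'] (min_width=11, slack=0)
Line 15: ['soft'] (min_width=4, slack=7)
Line 16: ['dinosaur'] (min_width=8, slack=3)
Line 17: ['young', 'happy'] (min_width=11, slack=0)
Line 18: ['they', 'was'] (min_width=8, slack=3)
Line 19: ['owl', 'tired'] (min_width=9, slack=2)
Line 20: ['blue'] (min_width=4, slack=7)
Total lines: 20

Answer: 20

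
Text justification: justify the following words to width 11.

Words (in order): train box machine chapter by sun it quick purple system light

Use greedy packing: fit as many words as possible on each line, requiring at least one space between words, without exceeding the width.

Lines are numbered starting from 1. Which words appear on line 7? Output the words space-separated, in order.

Line 1: ['train', 'box'] (min_width=9, slack=2)
Line 2: ['machine'] (min_width=7, slack=4)
Line 3: ['chapter', 'by'] (min_width=10, slack=1)
Line 4: ['sun', 'it'] (min_width=6, slack=5)
Line 5: ['quick'] (min_width=5, slack=6)
Line 6: ['purple'] (min_width=6, slack=5)
Line 7: ['system'] (min_width=6, slack=5)
Line 8: ['light'] (min_width=5, slack=6)

Answer: system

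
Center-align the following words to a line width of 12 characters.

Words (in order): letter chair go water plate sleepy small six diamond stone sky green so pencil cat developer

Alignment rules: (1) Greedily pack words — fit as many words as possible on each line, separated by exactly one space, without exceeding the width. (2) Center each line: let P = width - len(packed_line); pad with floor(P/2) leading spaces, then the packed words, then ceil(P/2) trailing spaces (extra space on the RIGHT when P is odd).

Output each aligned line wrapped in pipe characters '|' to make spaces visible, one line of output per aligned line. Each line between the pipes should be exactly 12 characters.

Line 1: ['letter', 'chair'] (min_width=12, slack=0)
Line 2: ['go', 'water'] (min_width=8, slack=4)
Line 3: ['plate', 'sleepy'] (min_width=12, slack=0)
Line 4: ['small', 'six'] (min_width=9, slack=3)
Line 5: ['diamond'] (min_width=7, slack=5)
Line 6: ['stone', 'sky'] (min_width=9, slack=3)
Line 7: ['green', 'so'] (min_width=8, slack=4)
Line 8: ['pencil', 'cat'] (min_width=10, slack=2)
Line 9: ['developer'] (min_width=9, slack=3)

Answer: |letter chair|
|  go water  |
|plate sleepy|
| small six  |
|  diamond   |
| stone sky  |
|  green so  |
| pencil cat |
| developer  |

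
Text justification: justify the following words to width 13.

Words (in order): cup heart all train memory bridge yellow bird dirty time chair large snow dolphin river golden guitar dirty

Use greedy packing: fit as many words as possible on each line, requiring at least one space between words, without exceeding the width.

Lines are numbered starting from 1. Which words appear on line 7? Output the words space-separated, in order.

Answer: dolphin river

Derivation:
Line 1: ['cup', 'heart', 'all'] (min_width=13, slack=0)
Line 2: ['train', 'memory'] (min_width=12, slack=1)
Line 3: ['bridge', 'yellow'] (min_width=13, slack=0)
Line 4: ['bird', 'dirty'] (min_width=10, slack=3)
Line 5: ['time', 'chair'] (min_width=10, slack=3)
Line 6: ['large', 'snow'] (min_width=10, slack=3)
Line 7: ['dolphin', 'river'] (min_width=13, slack=0)
Line 8: ['golden', 'guitar'] (min_width=13, slack=0)
Line 9: ['dirty'] (min_width=5, slack=8)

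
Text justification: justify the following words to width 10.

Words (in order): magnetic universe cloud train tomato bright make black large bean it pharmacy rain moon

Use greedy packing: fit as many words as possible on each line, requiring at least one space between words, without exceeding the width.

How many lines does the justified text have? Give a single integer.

Line 1: ['magnetic'] (min_width=8, slack=2)
Line 2: ['universe'] (min_width=8, slack=2)
Line 3: ['cloud'] (min_width=5, slack=5)
Line 4: ['train'] (min_width=5, slack=5)
Line 5: ['tomato'] (min_width=6, slack=4)
Line 6: ['bright'] (min_width=6, slack=4)
Line 7: ['make', 'black'] (min_width=10, slack=0)
Line 8: ['large', 'bean'] (min_width=10, slack=0)
Line 9: ['it'] (min_width=2, slack=8)
Line 10: ['pharmacy'] (min_width=8, slack=2)
Line 11: ['rain', 'moon'] (min_width=9, slack=1)
Total lines: 11

Answer: 11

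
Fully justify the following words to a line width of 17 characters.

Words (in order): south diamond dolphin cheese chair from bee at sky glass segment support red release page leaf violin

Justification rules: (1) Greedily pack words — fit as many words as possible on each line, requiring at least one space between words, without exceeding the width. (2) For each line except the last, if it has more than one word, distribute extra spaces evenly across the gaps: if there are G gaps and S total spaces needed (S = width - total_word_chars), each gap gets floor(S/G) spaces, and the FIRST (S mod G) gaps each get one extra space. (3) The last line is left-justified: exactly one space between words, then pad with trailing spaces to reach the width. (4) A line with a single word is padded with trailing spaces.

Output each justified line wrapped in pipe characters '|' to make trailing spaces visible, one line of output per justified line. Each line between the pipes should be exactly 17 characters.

Answer: |south     diamond|
|dolphin    cheese|
|chair from bee at|
|sky glass segment|
|support       red|
|release page leaf|
|violin           |

Derivation:
Line 1: ['south', 'diamond'] (min_width=13, slack=4)
Line 2: ['dolphin', 'cheese'] (min_width=14, slack=3)
Line 3: ['chair', 'from', 'bee', 'at'] (min_width=17, slack=0)
Line 4: ['sky', 'glass', 'segment'] (min_width=17, slack=0)
Line 5: ['support', 'red'] (min_width=11, slack=6)
Line 6: ['release', 'page', 'leaf'] (min_width=17, slack=0)
Line 7: ['violin'] (min_width=6, slack=11)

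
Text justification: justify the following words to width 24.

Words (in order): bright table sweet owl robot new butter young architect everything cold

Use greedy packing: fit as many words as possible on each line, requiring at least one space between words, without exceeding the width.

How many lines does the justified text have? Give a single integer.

Line 1: ['bright', 'table', 'sweet', 'owl'] (min_width=22, slack=2)
Line 2: ['robot', 'new', 'butter', 'young'] (min_width=22, slack=2)
Line 3: ['architect', 'everything'] (min_width=20, slack=4)
Line 4: ['cold'] (min_width=4, slack=20)
Total lines: 4

Answer: 4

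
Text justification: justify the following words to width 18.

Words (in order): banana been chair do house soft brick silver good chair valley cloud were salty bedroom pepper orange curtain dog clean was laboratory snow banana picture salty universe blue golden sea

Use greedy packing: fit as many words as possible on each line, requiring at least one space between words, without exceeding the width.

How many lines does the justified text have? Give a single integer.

Answer: 12

Derivation:
Line 1: ['banana', 'been', 'chair'] (min_width=17, slack=1)
Line 2: ['do', 'house', 'soft'] (min_width=13, slack=5)
Line 3: ['brick', 'silver', 'good'] (min_width=17, slack=1)
Line 4: ['chair', 'valley', 'cloud'] (min_width=18, slack=0)
Line 5: ['were', 'salty', 'bedroom'] (min_width=18, slack=0)
Line 6: ['pepper', 'orange'] (min_width=13, slack=5)
Line 7: ['curtain', 'dog', 'clean'] (min_width=17, slack=1)
Line 8: ['was', 'laboratory'] (min_width=14, slack=4)
Line 9: ['snow', 'banana'] (min_width=11, slack=7)
Line 10: ['picture', 'salty'] (min_width=13, slack=5)
Line 11: ['universe', 'blue'] (min_width=13, slack=5)
Line 12: ['golden', 'sea'] (min_width=10, slack=8)
Total lines: 12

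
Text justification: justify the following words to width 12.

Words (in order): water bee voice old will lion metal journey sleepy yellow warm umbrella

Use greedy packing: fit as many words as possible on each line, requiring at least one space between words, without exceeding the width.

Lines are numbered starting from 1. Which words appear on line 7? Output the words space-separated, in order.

Line 1: ['water', 'bee'] (min_width=9, slack=3)
Line 2: ['voice', 'old'] (min_width=9, slack=3)
Line 3: ['will', 'lion'] (min_width=9, slack=3)
Line 4: ['metal'] (min_width=5, slack=7)
Line 5: ['journey'] (min_width=7, slack=5)
Line 6: ['sleepy'] (min_width=6, slack=6)
Line 7: ['yellow', 'warm'] (min_width=11, slack=1)
Line 8: ['umbrella'] (min_width=8, slack=4)

Answer: yellow warm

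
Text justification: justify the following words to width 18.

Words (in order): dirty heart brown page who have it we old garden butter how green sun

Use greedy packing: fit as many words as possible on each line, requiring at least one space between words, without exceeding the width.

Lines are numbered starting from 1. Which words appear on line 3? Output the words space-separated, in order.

Line 1: ['dirty', 'heart', 'brown'] (min_width=17, slack=1)
Line 2: ['page', 'who', 'have', 'it'] (min_width=16, slack=2)
Line 3: ['we', 'old', 'garden'] (min_width=13, slack=5)
Line 4: ['butter', 'how', 'green'] (min_width=16, slack=2)
Line 5: ['sun'] (min_width=3, slack=15)

Answer: we old garden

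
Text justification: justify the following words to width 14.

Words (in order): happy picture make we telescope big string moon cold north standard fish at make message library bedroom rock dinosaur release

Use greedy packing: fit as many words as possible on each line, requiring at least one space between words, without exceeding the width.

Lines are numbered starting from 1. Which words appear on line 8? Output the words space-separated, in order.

Line 1: ['happy', 'picture'] (min_width=13, slack=1)
Line 2: ['make', 'we'] (min_width=7, slack=7)
Line 3: ['telescope', 'big'] (min_width=13, slack=1)
Line 4: ['string', 'moon'] (min_width=11, slack=3)
Line 5: ['cold', 'north'] (min_width=10, slack=4)
Line 6: ['standard', 'fish'] (min_width=13, slack=1)
Line 7: ['at', 'make'] (min_width=7, slack=7)
Line 8: ['message'] (min_width=7, slack=7)
Line 9: ['library'] (min_width=7, slack=7)
Line 10: ['bedroom', 'rock'] (min_width=12, slack=2)
Line 11: ['dinosaur'] (min_width=8, slack=6)
Line 12: ['release'] (min_width=7, slack=7)

Answer: message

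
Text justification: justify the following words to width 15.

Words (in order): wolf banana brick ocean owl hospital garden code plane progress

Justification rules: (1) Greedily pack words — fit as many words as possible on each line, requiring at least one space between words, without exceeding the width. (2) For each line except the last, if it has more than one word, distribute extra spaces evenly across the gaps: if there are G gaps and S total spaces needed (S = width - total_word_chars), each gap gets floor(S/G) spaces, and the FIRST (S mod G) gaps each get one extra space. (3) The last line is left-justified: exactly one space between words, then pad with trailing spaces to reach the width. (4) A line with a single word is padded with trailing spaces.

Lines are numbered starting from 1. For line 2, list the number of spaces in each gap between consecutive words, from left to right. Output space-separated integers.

Answer: 1 1

Derivation:
Line 1: ['wolf', 'banana'] (min_width=11, slack=4)
Line 2: ['brick', 'ocean', 'owl'] (min_width=15, slack=0)
Line 3: ['hospital', 'garden'] (min_width=15, slack=0)
Line 4: ['code', 'plane'] (min_width=10, slack=5)
Line 5: ['progress'] (min_width=8, slack=7)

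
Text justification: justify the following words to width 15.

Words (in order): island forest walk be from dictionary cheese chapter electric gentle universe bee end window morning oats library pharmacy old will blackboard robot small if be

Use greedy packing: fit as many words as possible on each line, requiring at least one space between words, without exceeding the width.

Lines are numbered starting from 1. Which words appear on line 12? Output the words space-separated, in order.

Answer: robot small if

Derivation:
Line 1: ['island', 'forest'] (min_width=13, slack=2)
Line 2: ['walk', 'be', 'from'] (min_width=12, slack=3)
Line 3: ['dictionary'] (min_width=10, slack=5)
Line 4: ['cheese', 'chapter'] (min_width=14, slack=1)
Line 5: ['electric', 'gentle'] (min_width=15, slack=0)
Line 6: ['universe', 'bee'] (min_width=12, slack=3)
Line 7: ['end', 'window'] (min_width=10, slack=5)
Line 8: ['morning', 'oats'] (min_width=12, slack=3)
Line 9: ['library'] (min_width=7, slack=8)
Line 10: ['pharmacy', 'old'] (min_width=12, slack=3)
Line 11: ['will', 'blackboard'] (min_width=15, slack=0)
Line 12: ['robot', 'small', 'if'] (min_width=14, slack=1)
Line 13: ['be'] (min_width=2, slack=13)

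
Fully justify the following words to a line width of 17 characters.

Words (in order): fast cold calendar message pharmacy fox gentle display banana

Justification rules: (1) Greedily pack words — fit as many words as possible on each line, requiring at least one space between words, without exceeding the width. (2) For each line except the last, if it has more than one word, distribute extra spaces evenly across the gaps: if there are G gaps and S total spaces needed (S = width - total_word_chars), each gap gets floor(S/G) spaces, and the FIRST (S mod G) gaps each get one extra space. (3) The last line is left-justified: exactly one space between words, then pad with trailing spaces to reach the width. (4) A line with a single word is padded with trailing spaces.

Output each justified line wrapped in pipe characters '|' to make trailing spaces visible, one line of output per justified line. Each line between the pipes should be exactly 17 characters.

Answer: |fast         cold|
|calendar  message|
|pharmacy      fox|
|gentle    display|
|banana           |

Derivation:
Line 1: ['fast', 'cold'] (min_width=9, slack=8)
Line 2: ['calendar', 'message'] (min_width=16, slack=1)
Line 3: ['pharmacy', 'fox'] (min_width=12, slack=5)
Line 4: ['gentle', 'display'] (min_width=14, slack=3)
Line 5: ['banana'] (min_width=6, slack=11)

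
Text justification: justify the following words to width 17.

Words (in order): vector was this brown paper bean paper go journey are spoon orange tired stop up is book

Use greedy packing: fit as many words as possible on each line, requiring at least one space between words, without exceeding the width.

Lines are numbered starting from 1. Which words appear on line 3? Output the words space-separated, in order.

Answer: paper go journey

Derivation:
Line 1: ['vector', 'was', 'this'] (min_width=15, slack=2)
Line 2: ['brown', 'paper', 'bean'] (min_width=16, slack=1)
Line 3: ['paper', 'go', 'journey'] (min_width=16, slack=1)
Line 4: ['are', 'spoon', 'orange'] (min_width=16, slack=1)
Line 5: ['tired', 'stop', 'up', 'is'] (min_width=16, slack=1)
Line 6: ['book'] (min_width=4, slack=13)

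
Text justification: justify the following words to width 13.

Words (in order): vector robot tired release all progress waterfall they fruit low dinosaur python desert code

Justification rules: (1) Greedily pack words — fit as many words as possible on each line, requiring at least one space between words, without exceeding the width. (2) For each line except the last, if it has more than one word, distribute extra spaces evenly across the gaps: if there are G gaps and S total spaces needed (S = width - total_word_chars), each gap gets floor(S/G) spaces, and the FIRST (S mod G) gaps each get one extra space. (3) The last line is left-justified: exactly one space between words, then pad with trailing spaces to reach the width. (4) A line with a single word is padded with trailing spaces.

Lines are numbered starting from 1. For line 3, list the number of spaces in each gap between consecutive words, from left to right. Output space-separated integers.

Line 1: ['vector', 'robot'] (min_width=12, slack=1)
Line 2: ['tired', 'release'] (min_width=13, slack=0)
Line 3: ['all', 'progress'] (min_width=12, slack=1)
Line 4: ['waterfall'] (min_width=9, slack=4)
Line 5: ['they', 'fruit'] (min_width=10, slack=3)
Line 6: ['low', 'dinosaur'] (min_width=12, slack=1)
Line 7: ['python', 'desert'] (min_width=13, slack=0)
Line 8: ['code'] (min_width=4, slack=9)

Answer: 2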